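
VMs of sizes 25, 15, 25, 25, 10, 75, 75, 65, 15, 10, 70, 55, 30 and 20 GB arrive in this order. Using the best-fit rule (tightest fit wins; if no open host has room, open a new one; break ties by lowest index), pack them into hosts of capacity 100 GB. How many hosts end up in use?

6

  25 → host 1 (new)  [load 25/100]
  15 → host 1  [load 40/100]
  25 → host 1  [load 65/100]
  25 → host 1  [load 90/100]
  10 → host 1  [load 100/100]
  75 → host 2 (new)  [load 75/100]
  75 → host 3 (new)  [load 75/100]
  65 → host 4 (new)  [load 65/100]
  15 → host 2  [load 90/100]
  10 → host 2  [load 100/100]
  70 → host 5 (new)  [load 70/100]
  55 → host 6 (new)  [load 55/100]
  30 → host 5  [load 100/100]
  20 → host 3  [load 95/100]
6 hosts opened.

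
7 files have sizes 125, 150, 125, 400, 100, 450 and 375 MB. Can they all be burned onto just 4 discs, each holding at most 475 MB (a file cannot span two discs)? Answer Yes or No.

A valid assignment using 4 discs:
  disc 1: 450 = 450
  disc 2: 400 = 400
  disc 3: 375 + 100 = 475
  disc 4: 150 + 125 + 125 = 400
Every load is within 475 MB, so 4 discs suffice.

Yes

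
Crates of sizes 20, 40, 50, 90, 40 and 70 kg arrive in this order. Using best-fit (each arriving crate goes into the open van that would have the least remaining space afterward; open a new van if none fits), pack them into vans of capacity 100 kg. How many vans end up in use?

  20 → van 1 (new)  [load 20/100]
  40 → van 1  [load 60/100]
  50 → van 2 (new)  [load 50/100]
  90 → van 3 (new)  [load 90/100]
  40 → van 1  [load 100/100]
  70 → van 4 (new)  [load 70/100]
4 vans opened.

4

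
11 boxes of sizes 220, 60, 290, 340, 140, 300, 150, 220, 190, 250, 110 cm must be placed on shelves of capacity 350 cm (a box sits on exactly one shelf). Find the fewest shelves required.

Total = 340 + 300 + 290 + 250 + 220 + 220 + 190 + 150 + 140 + 110 + 60 = 2270 cm.
Lower bound: ⌈2270/350⌉ = 7 shelves.
A packing using 8 shelves:
  shelf 1: 340 = 340
  shelf 2: 300 = 300
  shelf 3: 290 + 60 = 350
  shelf 4: 250 = 250
  shelf 5: 220 + 110 = 330
  shelf 6: 220 = 220
  shelf 7: 190 + 150 = 340
  shelf 8: 140 = 140
No arrangement into 7 shelves stays within capacity, so 8 is optimal.

8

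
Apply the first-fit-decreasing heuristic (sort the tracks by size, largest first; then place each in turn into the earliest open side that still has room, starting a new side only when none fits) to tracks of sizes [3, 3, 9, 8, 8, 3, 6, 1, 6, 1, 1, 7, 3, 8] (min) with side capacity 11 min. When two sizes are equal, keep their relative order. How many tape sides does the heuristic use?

Sorted descending: 9, 8, 8, 8, 7, 6, 6, 3, 3, 3, 3, 1, 1, 1.
  9 → side 1 (new)  [load 9/11]
  8 → side 2 (new)  [load 8/11]
  8 → side 3 (new)  [load 8/11]
  8 → side 4 (new)  [load 8/11]
  7 → side 5 (new)  [load 7/11]
  6 → side 6 (new)  [load 6/11]
  6 → side 7 (new)  [load 6/11]
  3 → side 2  [load 11/11]
  3 → side 3  [load 11/11]
  3 → side 4  [load 11/11]
  3 → side 5  [load 10/11]
  1 → side 1  [load 10/11]
  1 → side 1  [load 11/11]
  1 → side 5  [load 11/11]
7 tape sides opened.

7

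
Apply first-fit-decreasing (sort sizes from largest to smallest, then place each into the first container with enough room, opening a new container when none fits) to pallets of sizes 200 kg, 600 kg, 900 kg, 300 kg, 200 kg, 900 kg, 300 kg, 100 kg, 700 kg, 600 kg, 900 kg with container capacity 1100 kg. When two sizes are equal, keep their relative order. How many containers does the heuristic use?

6

Sorted descending: 900, 900, 900, 700, 600, 600, 300, 300, 200, 200, 100.
  900 → container 1 (new)  [load 900/1100]
  900 → container 2 (new)  [load 900/1100]
  900 → container 3 (new)  [load 900/1100]
  700 → container 4 (new)  [load 700/1100]
  600 → container 5 (new)  [load 600/1100]
  600 → container 6 (new)  [load 600/1100]
  300 → container 4  [load 1000/1100]
  300 → container 5  [load 900/1100]
  200 → container 1  [load 1100/1100]
  200 → container 2  [load 1100/1100]
  100 → container 3  [load 1000/1100]
6 containers opened.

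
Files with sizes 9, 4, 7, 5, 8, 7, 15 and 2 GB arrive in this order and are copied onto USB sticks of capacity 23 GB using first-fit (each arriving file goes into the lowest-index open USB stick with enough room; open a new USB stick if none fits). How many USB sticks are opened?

3

  9 → USB stick 1 (new)  [load 9/23]
  4 → USB stick 1  [load 13/23]
  7 → USB stick 1  [load 20/23]
  5 → USB stick 2 (new)  [load 5/23]
  8 → USB stick 2  [load 13/23]
  7 → USB stick 2  [load 20/23]
  15 → USB stick 3 (new)  [load 15/23]
  2 → USB stick 1  [load 22/23]
3 USB sticks opened.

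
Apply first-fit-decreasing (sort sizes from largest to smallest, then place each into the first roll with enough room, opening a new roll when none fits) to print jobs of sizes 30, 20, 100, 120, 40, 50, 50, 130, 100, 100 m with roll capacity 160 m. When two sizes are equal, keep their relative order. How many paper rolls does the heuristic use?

Sorted descending: 130, 120, 100, 100, 100, 50, 50, 40, 30, 20.
  130 → roll 1 (new)  [load 130/160]
  120 → roll 2 (new)  [load 120/160]
  100 → roll 3 (new)  [load 100/160]
  100 → roll 4 (new)  [load 100/160]
  100 → roll 5 (new)  [load 100/160]
  50 → roll 3  [load 150/160]
  50 → roll 4  [load 150/160]
  40 → roll 2  [load 160/160]
  30 → roll 1  [load 160/160]
  20 → roll 5  [load 120/160]
5 paper rolls opened.

5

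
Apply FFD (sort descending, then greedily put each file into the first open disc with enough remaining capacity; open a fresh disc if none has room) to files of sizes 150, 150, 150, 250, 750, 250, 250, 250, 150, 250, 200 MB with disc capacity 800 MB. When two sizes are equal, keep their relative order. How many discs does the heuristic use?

4

Sorted descending: 750, 250, 250, 250, 250, 250, 200, 150, 150, 150, 150.
  750 → disc 1 (new)  [load 750/800]
  250 → disc 2 (new)  [load 250/800]
  250 → disc 2  [load 500/800]
  250 → disc 2  [load 750/800]
  250 → disc 3 (new)  [load 250/800]
  250 → disc 3  [load 500/800]
  200 → disc 3  [load 700/800]
  150 → disc 4 (new)  [load 150/800]
  150 → disc 4  [load 300/800]
  150 → disc 4  [load 450/800]
  150 → disc 4  [load 600/800]
4 discs opened.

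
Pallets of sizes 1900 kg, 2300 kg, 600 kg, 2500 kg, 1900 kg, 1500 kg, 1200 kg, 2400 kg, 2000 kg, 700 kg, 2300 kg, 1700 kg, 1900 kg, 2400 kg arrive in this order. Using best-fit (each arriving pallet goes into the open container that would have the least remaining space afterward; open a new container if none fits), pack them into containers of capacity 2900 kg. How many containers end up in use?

  1900 → container 1 (new)  [load 1900/2900]
  2300 → container 2 (new)  [load 2300/2900]
  600 → container 2  [load 2900/2900]
  2500 → container 3 (new)  [load 2500/2900]
  1900 → container 4 (new)  [load 1900/2900]
  1500 → container 5 (new)  [load 1500/2900]
  1200 → container 5  [load 2700/2900]
  2400 → container 6 (new)  [load 2400/2900]
  2000 → container 7 (new)  [load 2000/2900]
  700 → container 7  [load 2700/2900]
  2300 → container 8 (new)  [load 2300/2900]
  1700 → container 9 (new)  [load 1700/2900]
  1900 → container 10 (new)  [load 1900/2900]
  2400 → container 11 (new)  [load 2400/2900]
11 containers opened.

11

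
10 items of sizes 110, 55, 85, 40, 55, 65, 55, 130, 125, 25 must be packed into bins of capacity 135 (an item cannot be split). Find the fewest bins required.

6

Total = 130 + 125 + 110 + 85 + 65 + 55 + 55 + 55 + 40 + 25 = 745.
Lower bound: ⌈745/135⌉ = 6 bins.
A packing using 6 bins:
  bin 1: 130 = 130
  bin 2: 125 = 125
  bin 3: 110 + 25 = 135
  bin 4: 85 + 40 = 125
  bin 5: 65 + 55 = 120
  bin 6: 55 + 55 = 110
This matches the lower bound, so 6 is optimal.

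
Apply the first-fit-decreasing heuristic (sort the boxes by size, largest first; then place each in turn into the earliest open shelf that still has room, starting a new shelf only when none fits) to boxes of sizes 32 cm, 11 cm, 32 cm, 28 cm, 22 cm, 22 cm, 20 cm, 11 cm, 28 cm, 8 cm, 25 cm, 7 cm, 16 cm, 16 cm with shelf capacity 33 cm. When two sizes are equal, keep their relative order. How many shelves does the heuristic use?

Sorted descending: 32, 32, 28, 28, 25, 22, 22, 20, 16, 16, 11, 11, 8, 7.
  32 → shelf 1 (new)  [load 32/33]
  32 → shelf 2 (new)  [load 32/33]
  28 → shelf 3 (new)  [load 28/33]
  28 → shelf 4 (new)  [load 28/33]
  25 → shelf 5 (new)  [load 25/33]
  22 → shelf 6 (new)  [load 22/33]
  22 → shelf 7 (new)  [load 22/33]
  20 → shelf 8 (new)  [load 20/33]
  16 → shelf 9 (new)  [load 16/33]
  16 → shelf 9  [load 32/33]
  11 → shelf 6  [load 33/33]
  11 → shelf 7  [load 33/33]
  8 → shelf 5  [load 33/33]
  7 → shelf 8  [load 27/33]
9 shelves opened.

9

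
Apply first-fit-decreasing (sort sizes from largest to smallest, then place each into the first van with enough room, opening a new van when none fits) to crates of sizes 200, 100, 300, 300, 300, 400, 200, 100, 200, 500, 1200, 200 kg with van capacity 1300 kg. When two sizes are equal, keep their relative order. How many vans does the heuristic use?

Sorted descending: 1200, 500, 400, 300, 300, 300, 200, 200, 200, 200, 100, 100.
  1200 → van 1 (new)  [load 1200/1300]
  500 → van 2 (new)  [load 500/1300]
  400 → van 2  [load 900/1300]
  300 → van 2  [load 1200/1300]
  300 → van 3 (new)  [load 300/1300]
  300 → van 3  [load 600/1300]
  200 → van 3  [load 800/1300]
  200 → van 3  [load 1000/1300]
  200 → van 3  [load 1200/1300]
  200 → van 4 (new)  [load 200/1300]
  100 → van 1  [load 1300/1300]
  100 → van 2  [load 1300/1300]
4 vans opened.

4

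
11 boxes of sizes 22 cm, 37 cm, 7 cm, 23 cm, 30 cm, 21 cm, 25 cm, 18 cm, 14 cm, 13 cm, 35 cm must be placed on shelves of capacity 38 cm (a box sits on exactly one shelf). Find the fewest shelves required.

Total = 37 + 35 + 30 + 25 + 23 + 22 + 21 + 18 + 14 + 13 + 7 = 245 cm.
Lower bound: ⌈245/38⌉ = 7 shelves.
A packing using 8 shelves:
  shelf 1: 37 = 37
  shelf 2: 35 = 35
  shelf 3: 30 + 7 = 37
  shelf 4: 25 + 13 = 38
  shelf 5: 23 + 14 = 37
  shelf 6: 22 = 22
  shelf 7: 21 = 21
  shelf 8: 18 = 18
No arrangement into 7 shelves stays within capacity, so 8 is optimal.

8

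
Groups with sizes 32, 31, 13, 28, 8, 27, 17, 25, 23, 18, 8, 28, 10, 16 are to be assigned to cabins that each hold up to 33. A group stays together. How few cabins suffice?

Total = 32 + 31 + 28 + 28 + 27 + 25 + 23 + 18 + 17 + 16 + 13 + 10 + 8 + 8 = 284.
Lower bound: ⌈284/33⌉ = 9 cabins.
A packing using 10 cabins:
  cabin 1: 32 = 32
  cabin 2: 31 = 31
  cabin 3: 28 = 28
  cabin 4: 28 = 28
  cabin 5: 27 = 27
  cabin 6: 25 + 8 = 33
  cabin 7: 23 + 10 = 33
  cabin 8: 18 + 13 = 31
  cabin 9: 17 + 16 = 33
  cabin 10: 8 = 8
No arrangement into 9 cabins stays within capacity, so 10 is optimal.

10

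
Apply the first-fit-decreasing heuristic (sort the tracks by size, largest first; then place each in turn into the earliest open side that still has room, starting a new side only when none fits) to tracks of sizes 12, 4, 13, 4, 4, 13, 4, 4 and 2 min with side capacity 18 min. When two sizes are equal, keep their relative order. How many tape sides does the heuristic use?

Sorted descending: 13, 13, 12, 4, 4, 4, 4, 4, 2.
  13 → side 1 (new)  [load 13/18]
  13 → side 2 (new)  [load 13/18]
  12 → side 3 (new)  [load 12/18]
  4 → side 1  [load 17/18]
  4 → side 2  [load 17/18]
  4 → side 3  [load 16/18]
  4 → side 4 (new)  [load 4/18]
  4 → side 4  [load 8/18]
  2 → side 3  [load 18/18]
4 tape sides opened.

4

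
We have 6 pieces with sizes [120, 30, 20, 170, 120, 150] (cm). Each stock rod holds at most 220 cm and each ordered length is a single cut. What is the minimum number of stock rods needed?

4

Total = 170 + 150 + 120 + 120 + 30 + 20 = 610 cm.
Lower bound: ⌈610/220⌉ = 3 stock rods.
Also, 4 pieces each exceed 110 cm, and no two of those can share a stock rod, so at least 4 stock rods are needed.
A packing using 4 stock rods:
  stock rod 1: 170 + 30 + 20 = 220
  stock rod 2: 150 = 150
  stock rod 3: 120 = 120
  stock rod 4: 120 = 120
This matches the lower bound, so 4 is optimal.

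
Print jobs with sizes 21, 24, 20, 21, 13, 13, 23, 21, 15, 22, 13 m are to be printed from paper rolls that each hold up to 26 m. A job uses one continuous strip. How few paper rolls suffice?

Total = 24 + 23 + 22 + 21 + 21 + 21 + 20 + 15 + 13 + 13 + 13 = 206 m.
Lower bound: ⌈206/26⌉ = 8 paper rolls.
A packing using 10 paper rolls:
  roll 1: 24 = 24
  roll 2: 23 = 23
  roll 3: 22 = 22
  roll 4: 21 = 21
  roll 5: 21 = 21
  roll 6: 21 = 21
  roll 7: 20 = 20
  roll 8: 15 = 15
  roll 9: 13 + 13 = 26
  roll 10: 13 = 13
No arrangement into 9 paper rolls stays within capacity, so 10 is optimal.

10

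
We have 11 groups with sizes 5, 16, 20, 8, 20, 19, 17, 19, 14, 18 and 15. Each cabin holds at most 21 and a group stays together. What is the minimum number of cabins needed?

10

Total = 20 + 20 + 19 + 19 + 18 + 17 + 16 + 15 + 14 + 8 + 5 = 171.
Lower bound: ⌈171/21⌉ = 9 cabins.
A packing using 10 cabins:
  cabin 1: 20 = 20
  cabin 2: 20 = 20
  cabin 3: 19 = 19
  cabin 4: 19 = 19
  cabin 5: 18 = 18
  cabin 6: 17 = 17
  cabin 7: 16 + 5 = 21
  cabin 8: 15 = 15
  cabin 9: 14 = 14
  cabin 10: 8 = 8
No arrangement into 9 cabins stays within capacity, so 10 is optimal.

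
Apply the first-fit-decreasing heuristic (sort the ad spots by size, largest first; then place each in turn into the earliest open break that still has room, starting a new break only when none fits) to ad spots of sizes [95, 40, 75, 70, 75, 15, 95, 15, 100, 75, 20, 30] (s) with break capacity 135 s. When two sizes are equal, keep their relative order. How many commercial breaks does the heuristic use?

Sorted descending: 100, 95, 95, 75, 75, 75, 70, 40, 30, 20, 15, 15.
  100 → break 1 (new)  [load 100/135]
  95 → break 2 (new)  [load 95/135]
  95 → break 3 (new)  [load 95/135]
  75 → break 4 (new)  [load 75/135]
  75 → break 5 (new)  [load 75/135]
  75 → break 6 (new)  [load 75/135]
  70 → break 7 (new)  [load 70/135]
  40 → break 2  [load 135/135]
  30 → break 1  [load 130/135]
  20 → break 3  [load 115/135]
  15 → break 3  [load 130/135]
  15 → break 4  [load 90/135]
7 commercial breaks opened.

7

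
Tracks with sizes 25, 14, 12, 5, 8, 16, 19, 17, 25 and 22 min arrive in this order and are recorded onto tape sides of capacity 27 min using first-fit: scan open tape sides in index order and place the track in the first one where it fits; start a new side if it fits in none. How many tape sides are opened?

  25 → side 1 (new)  [load 25/27]
  14 → side 2 (new)  [load 14/27]
  12 → side 2  [load 26/27]
  5 → side 3 (new)  [load 5/27]
  8 → side 3  [load 13/27]
  16 → side 4 (new)  [load 16/27]
  19 → side 5 (new)  [load 19/27]
  17 → side 6 (new)  [load 17/27]
  25 → side 7 (new)  [load 25/27]
  22 → side 8 (new)  [load 22/27]
8 tape sides opened.

8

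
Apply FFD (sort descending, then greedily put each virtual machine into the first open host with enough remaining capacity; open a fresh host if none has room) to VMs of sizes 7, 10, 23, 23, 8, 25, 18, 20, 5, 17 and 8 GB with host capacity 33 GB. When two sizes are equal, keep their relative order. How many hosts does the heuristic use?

6

Sorted descending: 25, 23, 23, 20, 18, 17, 10, 8, 8, 7, 5.
  25 → host 1 (new)  [load 25/33]
  23 → host 2 (new)  [load 23/33]
  23 → host 3 (new)  [load 23/33]
  20 → host 4 (new)  [load 20/33]
  18 → host 5 (new)  [load 18/33]
  17 → host 6 (new)  [load 17/33]
  10 → host 2  [load 33/33]
  8 → host 1  [load 33/33]
  8 → host 3  [load 31/33]
  7 → host 4  [load 27/33]
  5 → host 4  [load 32/33]
6 hosts opened.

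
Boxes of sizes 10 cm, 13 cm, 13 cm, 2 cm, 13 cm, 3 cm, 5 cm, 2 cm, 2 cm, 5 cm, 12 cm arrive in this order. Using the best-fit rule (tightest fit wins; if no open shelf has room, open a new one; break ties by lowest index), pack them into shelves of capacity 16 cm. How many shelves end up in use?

6

  10 → shelf 1 (new)  [load 10/16]
  13 → shelf 2 (new)  [load 13/16]
  13 → shelf 3 (new)  [load 13/16]
  2 → shelf 2  [load 15/16]
  13 → shelf 4 (new)  [load 13/16]
  3 → shelf 3  [load 16/16]
  5 → shelf 1  [load 15/16]
  2 → shelf 4  [load 15/16]
  2 → shelf 5 (new)  [load 2/16]
  5 → shelf 5  [load 7/16]
  12 → shelf 6 (new)  [load 12/16]
6 shelves opened.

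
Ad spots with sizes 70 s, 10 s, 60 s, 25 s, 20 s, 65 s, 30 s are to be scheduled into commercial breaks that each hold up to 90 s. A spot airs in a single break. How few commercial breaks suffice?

Total = 70 + 65 + 60 + 30 + 25 + 20 + 10 = 280 s.
Lower bound: ⌈280/90⌉ = 4 commercial breaks.
A packing using 4 commercial breaks:
  break 1: 70 + 20 = 90
  break 2: 65 + 25 = 90
  break 3: 60 + 30 = 90
  break 4: 10 = 10
This matches the lower bound, so 4 is optimal.

4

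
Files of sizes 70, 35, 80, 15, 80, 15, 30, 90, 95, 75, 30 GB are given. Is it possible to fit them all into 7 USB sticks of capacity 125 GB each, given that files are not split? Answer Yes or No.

Yes

A valid assignment using 6 USB sticks:
  USB stick 1: 95 + 30 = 125
  USB stick 2: 90 + 35 = 125
  USB stick 3: 80 + 30 + 15 = 125
  USB stick 4: 80 + 15 = 95
  USB stick 5: 75 = 75
  USB stick 6: 70 = 70
That uses only 6 ≤ 7, so 7 USB sticks are enough.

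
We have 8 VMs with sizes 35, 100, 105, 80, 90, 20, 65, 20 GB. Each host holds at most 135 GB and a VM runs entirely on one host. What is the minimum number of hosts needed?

Total = 105 + 100 + 90 + 80 + 65 + 35 + 20 + 20 = 515 GB.
Lower bound: ⌈515/135⌉ = 4 hosts.
A packing using 5 hosts:
  host 1: 105 + 20 = 125
  host 2: 100 + 35 = 135
  host 3: 90 + 20 = 110
  host 4: 80 = 80
  host 5: 65 = 65
No arrangement into 4 hosts stays within capacity, so 5 is optimal.

5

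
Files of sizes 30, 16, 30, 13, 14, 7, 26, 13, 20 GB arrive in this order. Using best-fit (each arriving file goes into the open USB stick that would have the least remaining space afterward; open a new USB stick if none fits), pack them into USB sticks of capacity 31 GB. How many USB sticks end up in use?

  30 → USB stick 1 (new)  [load 30/31]
  16 → USB stick 2 (new)  [load 16/31]
  30 → USB stick 3 (new)  [load 30/31]
  13 → USB stick 2  [load 29/31]
  14 → USB stick 4 (new)  [load 14/31]
  7 → USB stick 4  [load 21/31]
  26 → USB stick 5 (new)  [load 26/31]
  13 → USB stick 6 (new)  [load 13/31]
  20 → USB stick 7 (new)  [load 20/31]
7 USB sticks opened.

7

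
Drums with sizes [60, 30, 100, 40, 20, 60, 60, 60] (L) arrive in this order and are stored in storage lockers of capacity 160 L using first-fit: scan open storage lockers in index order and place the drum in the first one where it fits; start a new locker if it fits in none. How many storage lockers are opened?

  60 → locker 1 (new)  [load 60/160]
  30 → locker 1  [load 90/160]
  100 → locker 2 (new)  [load 100/160]
  40 → locker 1  [load 130/160]
  20 → locker 1  [load 150/160]
  60 → locker 2  [load 160/160]
  60 → locker 3 (new)  [load 60/160]
  60 → locker 3  [load 120/160]
3 storage lockers opened.

3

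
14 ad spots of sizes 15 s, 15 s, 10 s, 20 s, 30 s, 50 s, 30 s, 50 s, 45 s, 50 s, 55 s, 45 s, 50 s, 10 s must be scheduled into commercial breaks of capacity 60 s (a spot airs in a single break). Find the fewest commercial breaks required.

Total = 55 + 50 + 50 + 50 + 50 + 45 + 45 + 30 + 30 + 20 + 15 + 15 + 10 + 10 = 475 s.
Lower bound: ⌈475/60⌉ = 8 commercial breaks.
A packing using 9 commercial breaks:
  break 1: 55 = 55
  break 2: 50 + 10 = 60
  break 3: 50 + 10 = 60
  break 4: 50 = 50
  break 5: 50 = 50
  break 6: 45 + 15 = 60
  break 7: 45 + 15 = 60
  break 8: 30 + 30 = 60
  break 9: 20 = 20
No arrangement into 8 commercial breaks stays within capacity, so 9 is optimal.

9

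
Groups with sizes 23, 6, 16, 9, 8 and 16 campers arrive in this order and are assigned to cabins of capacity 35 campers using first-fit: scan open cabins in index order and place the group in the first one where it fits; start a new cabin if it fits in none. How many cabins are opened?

  23 → cabin 1 (new)  [load 23/35]
  6 → cabin 1  [load 29/35]
  16 → cabin 2 (new)  [load 16/35]
  9 → cabin 2  [load 25/35]
  8 → cabin 2  [load 33/35]
  16 → cabin 3 (new)  [load 16/35]
3 cabins opened.

3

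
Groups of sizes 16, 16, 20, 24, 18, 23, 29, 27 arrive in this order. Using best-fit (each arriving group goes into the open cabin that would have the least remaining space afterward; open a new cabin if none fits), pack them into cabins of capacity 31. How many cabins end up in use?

8

  16 → cabin 1 (new)  [load 16/31]
  16 → cabin 2 (new)  [load 16/31]
  20 → cabin 3 (new)  [load 20/31]
  24 → cabin 4 (new)  [load 24/31]
  18 → cabin 5 (new)  [load 18/31]
  23 → cabin 6 (new)  [load 23/31]
  29 → cabin 7 (new)  [load 29/31]
  27 → cabin 8 (new)  [load 27/31]
8 cabins opened.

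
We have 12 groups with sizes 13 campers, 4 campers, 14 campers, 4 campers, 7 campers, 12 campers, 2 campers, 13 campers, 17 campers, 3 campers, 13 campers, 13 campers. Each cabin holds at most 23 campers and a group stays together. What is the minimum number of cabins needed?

Total = 17 + 14 + 13 + 13 + 13 + 13 + 12 + 7 + 4 + 4 + 3 + 2 = 115 campers.
Lower bound: ⌈115/23⌉ = 5 cabins.
Also, 7 groups each exceed 23/2 campers, and no two of those can share a cabin, so at least 7 cabins are needed.
A packing using 7 cabins:
  cabin 1: 17 + 4 + 2 = 23
  cabin 2: 14 + 7 = 21
  cabin 3: 13 + 4 + 3 = 20
  cabin 4: 13 = 13
  cabin 5: 13 = 13
  cabin 6: 13 = 13
  cabin 7: 12 = 12
This matches the lower bound, so 7 is optimal.

7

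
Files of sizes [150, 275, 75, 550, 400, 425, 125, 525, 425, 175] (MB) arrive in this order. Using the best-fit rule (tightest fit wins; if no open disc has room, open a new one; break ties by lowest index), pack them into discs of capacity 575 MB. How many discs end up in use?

6

  150 → disc 1 (new)  [load 150/575]
  275 → disc 1  [load 425/575]
  75 → disc 1  [load 500/575]
  550 → disc 2 (new)  [load 550/575]
  400 → disc 3 (new)  [load 400/575]
  425 → disc 4 (new)  [load 425/575]
  125 → disc 4  [load 550/575]
  525 → disc 5 (new)  [load 525/575]
  425 → disc 6 (new)  [load 425/575]
  175 → disc 3  [load 575/575]
6 discs opened.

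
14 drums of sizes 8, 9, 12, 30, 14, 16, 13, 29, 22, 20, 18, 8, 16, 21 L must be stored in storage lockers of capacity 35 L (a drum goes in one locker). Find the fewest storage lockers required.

8

Total = 30 + 29 + 22 + 21 + 20 + 18 + 16 + 16 + 14 + 13 + 12 + 9 + 8 + 8 = 236 L.
Lower bound: ⌈236/35⌉ = 7 storage lockers.
A packing using 8 storage lockers:
  locker 1: 30 = 30
  locker 2: 29 = 29
  locker 3: 22 + 13 = 35
  locker 4: 21 + 14 = 35
  locker 5: 20 + 12 = 32
  locker 6: 18 + 16 = 34
  locker 7: 16 + 9 + 8 = 33
  locker 8: 8 = 8
No arrangement into 7 storage lockers stays within capacity, so 8 is optimal.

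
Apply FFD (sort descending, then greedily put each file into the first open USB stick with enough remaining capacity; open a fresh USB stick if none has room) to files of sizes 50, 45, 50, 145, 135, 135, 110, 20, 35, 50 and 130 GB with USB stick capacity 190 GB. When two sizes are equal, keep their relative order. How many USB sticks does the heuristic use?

5

Sorted descending: 145, 135, 135, 130, 110, 50, 50, 50, 45, 35, 20.
  145 → USB stick 1 (new)  [load 145/190]
  135 → USB stick 2 (new)  [load 135/190]
  135 → USB stick 3 (new)  [load 135/190]
  130 → USB stick 4 (new)  [load 130/190]
  110 → USB stick 5 (new)  [load 110/190]
  50 → USB stick 2  [load 185/190]
  50 → USB stick 3  [load 185/190]
  50 → USB stick 4  [load 180/190]
  45 → USB stick 1  [load 190/190]
  35 → USB stick 5  [load 145/190]
  20 → USB stick 5  [load 165/190]
5 USB sticks opened.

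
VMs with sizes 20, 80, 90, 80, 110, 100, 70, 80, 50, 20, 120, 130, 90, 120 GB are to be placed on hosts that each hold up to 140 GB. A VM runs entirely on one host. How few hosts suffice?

Total = 130 + 120 + 120 + 110 + 100 + 90 + 90 + 80 + 80 + 80 + 70 + 50 + 20 + 20 = 1160 GB.
Lower bound: ⌈1160/140⌉ = 9 hosts.
Also, 10 VMs each exceed 70 GB, and no two of those can share a host, so at least 10 hosts are needed.
A packing using 11 hosts:
  host 1: 130 = 130
  host 2: 120 + 20 = 140
  host 3: 120 + 20 = 140
  host 4: 110 = 110
  host 5: 100 = 100
  host 6: 90 + 50 = 140
  host 7: 90 = 90
  host 8: 80 = 80
  host 9: 80 = 80
  host 10: 80 = 80
  host 11: 70 = 70
No arrangement into 10 hosts stays within capacity, so 11 is optimal.

11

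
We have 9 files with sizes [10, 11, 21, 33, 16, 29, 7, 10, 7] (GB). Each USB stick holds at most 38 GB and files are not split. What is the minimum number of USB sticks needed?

Total = 33 + 29 + 21 + 16 + 11 + 10 + 10 + 7 + 7 = 144 GB.
Lower bound: ⌈144/38⌉ = 4 USB sticks.
A packing using 4 USB sticks:
  USB stick 1: 33 = 33
  USB stick 2: 29 + 7 = 36
  USB stick 3: 21 + 16 = 37
  USB stick 4: 11 + 10 + 10 + 7 = 38
This matches the lower bound, so 4 is optimal.

4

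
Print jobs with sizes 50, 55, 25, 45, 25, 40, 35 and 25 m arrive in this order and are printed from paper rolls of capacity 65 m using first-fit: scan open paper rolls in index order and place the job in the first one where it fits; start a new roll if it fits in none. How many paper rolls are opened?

6

  50 → roll 1 (new)  [load 50/65]
  55 → roll 2 (new)  [load 55/65]
  25 → roll 3 (new)  [load 25/65]
  45 → roll 4 (new)  [load 45/65]
  25 → roll 3  [load 50/65]
  40 → roll 5 (new)  [load 40/65]
  35 → roll 6 (new)  [load 35/65]
  25 → roll 5  [load 65/65]
6 paper rolls opened.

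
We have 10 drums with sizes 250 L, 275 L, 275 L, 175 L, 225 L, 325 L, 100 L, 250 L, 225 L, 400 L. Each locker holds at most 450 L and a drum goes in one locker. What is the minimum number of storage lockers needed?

Total = 400 + 325 + 275 + 275 + 250 + 250 + 225 + 225 + 175 + 100 = 2500 L.
Lower bound: ⌈2500/450⌉ = 6 storage lockers.
A packing using 7 storage lockers:
  locker 1: 400 = 400
  locker 2: 325 + 100 = 425
  locker 3: 275 + 175 = 450
  locker 4: 275 = 275
  locker 5: 250 = 250
  locker 6: 250 = 250
  locker 7: 225 + 225 = 450
No arrangement into 6 storage lockers stays within capacity, so 7 is optimal.

7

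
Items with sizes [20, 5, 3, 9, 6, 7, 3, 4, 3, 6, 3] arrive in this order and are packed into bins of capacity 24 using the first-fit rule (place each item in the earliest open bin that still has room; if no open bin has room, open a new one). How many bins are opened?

3

  20 → bin 1 (new)  [load 20/24]
  5 → bin 2 (new)  [load 5/24]
  3 → bin 1  [load 23/24]
  9 → bin 2  [load 14/24]
  6 → bin 2  [load 20/24]
  7 → bin 3 (new)  [load 7/24]
  3 → bin 2  [load 23/24]
  4 → bin 3  [load 11/24]
  3 → bin 3  [load 14/24]
  6 → bin 3  [load 20/24]
  3 → bin 3  [load 23/24]
3 bins opened.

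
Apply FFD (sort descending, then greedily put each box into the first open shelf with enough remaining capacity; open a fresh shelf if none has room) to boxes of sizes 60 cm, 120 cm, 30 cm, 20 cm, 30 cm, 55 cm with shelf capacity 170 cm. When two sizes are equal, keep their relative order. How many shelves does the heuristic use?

Sorted descending: 120, 60, 55, 30, 30, 20.
  120 → shelf 1 (new)  [load 120/170]
  60 → shelf 2 (new)  [load 60/170]
  55 → shelf 2  [load 115/170]
  30 → shelf 1  [load 150/170]
  30 → shelf 2  [load 145/170]
  20 → shelf 1  [load 170/170]
2 shelves opened.

2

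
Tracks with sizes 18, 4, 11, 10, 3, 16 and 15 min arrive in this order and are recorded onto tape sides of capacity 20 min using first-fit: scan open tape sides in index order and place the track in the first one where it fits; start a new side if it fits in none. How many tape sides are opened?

5

  18 → side 1 (new)  [load 18/20]
  4 → side 2 (new)  [load 4/20]
  11 → side 2  [load 15/20]
  10 → side 3 (new)  [load 10/20]
  3 → side 2  [load 18/20]
  16 → side 4 (new)  [load 16/20]
  15 → side 5 (new)  [load 15/20]
5 tape sides opened.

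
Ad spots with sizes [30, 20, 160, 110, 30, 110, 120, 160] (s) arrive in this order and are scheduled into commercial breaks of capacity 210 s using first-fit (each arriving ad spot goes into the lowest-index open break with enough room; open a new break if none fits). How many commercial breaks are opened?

  30 → break 1 (new)  [load 30/210]
  20 → break 1  [load 50/210]
  160 → break 1  [load 210/210]
  110 → break 2 (new)  [load 110/210]
  30 → break 2  [load 140/210]
  110 → break 3 (new)  [load 110/210]
  120 → break 4 (new)  [load 120/210]
  160 → break 5 (new)  [load 160/210]
5 commercial breaks opened.

5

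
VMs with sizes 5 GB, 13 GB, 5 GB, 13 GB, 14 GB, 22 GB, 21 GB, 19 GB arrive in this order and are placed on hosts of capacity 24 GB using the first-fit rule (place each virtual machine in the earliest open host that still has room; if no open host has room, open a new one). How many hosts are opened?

6

  5 → host 1 (new)  [load 5/24]
  13 → host 1  [load 18/24]
  5 → host 1  [load 23/24]
  13 → host 2 (new)  [load 13/24]
  14 → host 3 (new)  [load 14/24]
  22 → host 4 (new)  [load 22/24]
  21 → host 5 (new)  [load 21/24]
  19 → host 6 (new)  [load 19/24]
6 hosts opened.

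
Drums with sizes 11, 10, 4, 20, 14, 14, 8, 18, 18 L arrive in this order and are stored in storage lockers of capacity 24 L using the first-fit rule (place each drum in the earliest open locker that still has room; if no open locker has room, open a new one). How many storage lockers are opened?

  11 → locker 1 (new)  [load 11/24]
  10 → locker 1  [load 21/24]
  4 → locker 2 (new)  [load 4/24]
  20 → locker 2  [load 24/24]
  14 → locker 3 (new)  [load 14/24]
  14 → locker 4 (new)  [load 14/24]
  8 → locker 3  [load 22/24]
  18 → locker 5 (new)  [load 18/24]
  18 → locker 6 (new)  [load 18/24]
6 storage lockers opened.

6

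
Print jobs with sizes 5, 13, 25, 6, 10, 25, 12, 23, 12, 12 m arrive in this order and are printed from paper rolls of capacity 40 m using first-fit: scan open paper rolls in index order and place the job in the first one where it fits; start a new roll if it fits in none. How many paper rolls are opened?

4

  5 → roll 1 (new)  [load 5/40]
  13 → roll 1  [load 18/40]
  25 → roll 2 (new)  [load 25/40]
  6 → roll 1  [load 24/40]
  10 → roll 1  [load 34/40]
  25 → roll 3 (new)  [load 25/40]
  12 → roll 2  [load 37/40]
  23 → roll 4 (new)  [load 23/40]
  12 → roll 3  [load 37/40]
  12 → roll 4  [load 35/40]
4 paper rolls opened.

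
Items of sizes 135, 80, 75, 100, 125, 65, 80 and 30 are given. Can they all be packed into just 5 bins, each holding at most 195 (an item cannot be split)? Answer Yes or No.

Yes

A valid assignment using 4 bins:
  bin 1: 135 + 30 = 165
  bin 2: 125 + 65 = 190
  bin 3: 100 + 80 = 180
  bin 4: 80 + 75 = 155
That uses only 4 ≤ 5, so 5 bins are enough.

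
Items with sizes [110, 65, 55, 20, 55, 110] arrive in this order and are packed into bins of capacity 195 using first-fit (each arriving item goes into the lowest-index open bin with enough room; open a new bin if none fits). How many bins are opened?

  110 → bin 1 (new)  [load 110/195]
  65 → bin 1  [load 175/195]
  55 → bin 2 (new)  [load 55/195]
  20 → bin 1  [load 195/195]
  55 → bin 2  [load 110/195]
  110 → bin 3 (new)  [load 110/195]
3 bins opened.

3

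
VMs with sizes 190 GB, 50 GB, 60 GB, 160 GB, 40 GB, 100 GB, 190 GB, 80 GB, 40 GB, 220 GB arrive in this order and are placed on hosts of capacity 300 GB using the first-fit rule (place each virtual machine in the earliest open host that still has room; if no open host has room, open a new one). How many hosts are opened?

  190 → host 1 (new)  [load 190/300]
  50 → host 1  [load 240/300]
  60 → host 1  [load 300/300]
  160 → host 2 (new)  [load 160/300]
  40 → host 2  [load 200/300]
  100 → host 2  [load 300/300]
  190 → host 3 (new)  [load 190/300]
  80 → host 3  [load 270/300]
  40 → host 4 (new)  [load 40/300]
  220 → host 4  [load 260/300]
4 hosts opened.

4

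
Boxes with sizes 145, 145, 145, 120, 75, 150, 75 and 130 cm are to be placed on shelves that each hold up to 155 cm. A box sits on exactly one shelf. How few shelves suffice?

7

Total = 150 + 145 + 145 + 145 + 130 + 120 + 75 + 75 = 985 cm.
Lower bound: ⌈985/155⌉ = 7 shelves.
A packing using 7 shelves:
  shelf 1: 150 = 150
  shelf 2: 145 = 145
  shelf 3: 145 = 145
  shelf 4: 145 = 145
  shelf 5: 130 = 130
  shelf 6: 120 = 120
  shelf 7: 75 + 75 = 150
This matches the lower bound, so 7 is optimal.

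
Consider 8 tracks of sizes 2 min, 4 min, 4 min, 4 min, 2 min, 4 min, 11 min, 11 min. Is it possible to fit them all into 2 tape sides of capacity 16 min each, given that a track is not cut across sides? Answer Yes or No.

No

Total = 42 min; ⌈42/16⌉ = 3.
At least 3 tape sides are required, but only 2 are allowed.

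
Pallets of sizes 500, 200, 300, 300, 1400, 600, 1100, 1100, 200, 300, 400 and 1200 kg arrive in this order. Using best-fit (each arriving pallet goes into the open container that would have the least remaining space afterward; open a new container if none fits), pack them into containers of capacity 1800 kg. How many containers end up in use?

5

  500 → container 1 (new)  [load 500/1800]
  200 → container 1  [load 700/1800]
  300 → container 1  [load 1000/1800]
  300 → container 1  [load 1300/1800]
  1400 → container 2 (new)  [load 1400/1800]
  600 → container 3 (new)  [load 600/1800]
  1100 → container 3  [load 1700/1800]
  1100 → container 4 (new)  [load 1100/1800]
  200 → container 2  [load 1600/1800]
  300 → container 1  [load 1600/1800]
  400 → container 4  [load 1500/1800]
  1200 → container 5 (new)  [load 1200/1800]
5 containers opened.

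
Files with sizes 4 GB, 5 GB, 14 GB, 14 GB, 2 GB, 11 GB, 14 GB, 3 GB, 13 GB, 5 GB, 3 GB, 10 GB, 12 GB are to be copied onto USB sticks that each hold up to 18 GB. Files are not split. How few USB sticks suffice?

Total = 14 + 14 + 14 + 13 + 12 + 11 + 10 + 5 + 5 + 4 + 3 + 3 + 2 = 110 GB.
Lower bound: ⌈110/18⌉ = 7 USB sticks.
A packing using 7 USB sticks:
  USB stick 1: 14 + 4 = 18
  USB stick 2: 14 + 3 = 17
  USB stick 3: 14 + 3 = 17
  USB stick 4: 13 + 5 = 18
  USB stick 5: 12 + 5 = 17
  USB stick 6: 11 + 2 = 13
  USB stick 7: 10 = 10
This matches the lower bound, so 7 is optimal.

7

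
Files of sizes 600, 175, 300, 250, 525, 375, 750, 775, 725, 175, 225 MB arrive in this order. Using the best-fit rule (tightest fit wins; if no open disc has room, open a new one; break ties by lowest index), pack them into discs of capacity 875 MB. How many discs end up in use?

  600 → disc 1 (new)  [load 600/875]
  175 → disc 1  [load 775/875]
  300 → disc 2 (new)  [load 300/875]
  250 → disc 2  [load 550/875]
  525 → disc 3 (new)  [load 525/875]
  375 → disc 4 (new)  [load 375/875]
  750 → disc 5 (new)  [load 750/875]
  775 → disc 6 (new)  [load 775/875]
  725 → disc 7 (new)  [load 725/875]
  175 → disc 2  [load 725/875]
  225 → disc 3  [load 750/875]
7 discs opened.

7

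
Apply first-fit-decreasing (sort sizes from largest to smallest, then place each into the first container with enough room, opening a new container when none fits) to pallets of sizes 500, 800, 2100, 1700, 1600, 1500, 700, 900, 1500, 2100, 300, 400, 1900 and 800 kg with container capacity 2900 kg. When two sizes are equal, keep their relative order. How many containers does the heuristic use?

Sorted descending: 2100, 2100, 1900, 1700, 1600, 1500, 1500, 900, 800, 800, 700, 500, 400, 300.
  2100 → container 1 (new)  [load 2100/2900]
  2100 → container 2 (new)  [load 2100/2900]
  1900 → container 3 (new)  [load 1900/2900]
  1700 → container 4 (new)  [load 1700/2900]
  1600 → container 5 (new)  [load 1600/2900]
  1500 → container 6 (new)  [load 1500/2900]
  1500 → container 7 (new)  [load 1500/2900]
  900 → container 3  [load 2800/2900]
  800 → container 1  [load 2900/2900]
  800 → container 2  [load 2900/2900]
  700 → container 4  [load 2400/2900]
  500 → container 4  [load 2900/2900]
  400 → container 5  [load 2000/2900]
  300 → container 5  [load 2300/2900]
7 containers opened.

7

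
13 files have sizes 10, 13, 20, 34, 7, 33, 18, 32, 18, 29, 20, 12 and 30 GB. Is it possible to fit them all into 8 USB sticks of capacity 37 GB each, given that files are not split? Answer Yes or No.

Total = 276 GB; ⌈276/37⌉ = 8.
The bound of 8 does not rule out 8, but exhaustive search shows no assignment into 8 USB sticks of capacity 37 GB exists — the minimum is 9.

No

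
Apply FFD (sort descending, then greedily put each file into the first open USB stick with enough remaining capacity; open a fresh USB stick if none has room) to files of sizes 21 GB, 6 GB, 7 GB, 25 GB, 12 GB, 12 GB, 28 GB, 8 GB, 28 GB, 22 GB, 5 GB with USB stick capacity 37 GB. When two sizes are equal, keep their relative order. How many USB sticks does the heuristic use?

5

Sorted descending: 28, 28, 25, 22, 21, 12, 12, 8, 7, 6, 5.
  28 → USB stick 1 (new)  [load 28/37]
  28 → USB stick 2 (new)  [load 28/37]
  25 → USB stick 3 (new)  [load 25/37]
  22 → USB stick 4 (new)  [load 22/37]
  21 → USB stick 5 (new)  [load 21/37]
  12 → USB stick 3  [load 37/37]
  12 → USB stick 4  [load 34/37]
  8 → USB stick 1  [load 36/37]
  7 → USB stick 2  [load 35/37]
  6 → USB stick 5  [load 27/37]
  5 → USB stick 5  [load 32/37]
5 USB sticks opened.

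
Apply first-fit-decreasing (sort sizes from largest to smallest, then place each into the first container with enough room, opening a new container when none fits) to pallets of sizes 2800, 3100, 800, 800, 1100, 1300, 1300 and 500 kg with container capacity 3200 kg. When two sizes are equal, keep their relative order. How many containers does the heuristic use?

4

Sorted descending: 3100, 2800, 1300, 1300, 1100, 800, 800, 500.
  3100 → container 1 (new)  [load 3100/3200]
  2800 → container 2 (new)  [load 2800/3200]
  1300 → container 3 (new)  [load 1300/3200]
  1300 → container 3  [load 2600/3200]
  1100 → container 4 (new)  [load 1100/3200]
  800 → container 4  [load 1900/3200]
  800 → container 4  [load 2700/3200]
  500 → container 3  [load 3100/3200]
4 containers opened.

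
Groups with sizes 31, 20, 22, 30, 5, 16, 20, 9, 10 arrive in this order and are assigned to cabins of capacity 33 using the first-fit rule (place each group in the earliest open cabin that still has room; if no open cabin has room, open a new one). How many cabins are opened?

6

  31 → cabin 1 (new)  [load 31/33]
  20 → cabin 2 (new)  [load 20/33]
  22 → cabin 3 (new)  [load 22/33]
  30 → cabin 4 (new)  [load 30/33]
  5 → cabin 2  [load 25/33]
  16 → cabin 5 (new)  [load 16/33]
  20 → cabin 6 (new)  [load 20/33]
  9 → cabin 3  [load 31/33]
  10 → cabin 5  [load 26/33]
6 cabins opened.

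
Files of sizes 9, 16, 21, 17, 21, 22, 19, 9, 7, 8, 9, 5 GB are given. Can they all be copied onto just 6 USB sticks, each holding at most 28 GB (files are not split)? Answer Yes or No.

Total = 163 GB; ⌈163/28⌉ = 6.
The bound of 6 does not rule out 6, but exhaustive search shows no assignment into 6 USB sticks of capacity 28 GB exists — the minimum is 7.

No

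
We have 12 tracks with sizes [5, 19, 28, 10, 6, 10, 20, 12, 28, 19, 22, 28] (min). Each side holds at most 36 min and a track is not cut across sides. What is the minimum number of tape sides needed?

Total = 28 + 28 + 28 + 22 + 20 + 19 + 19 + 12 + 10 + 10 + 6 + 5 = 207 min.
Lower bound: ⌈207/36⌉ = 6 tape sides.
Also, 7 tracks each exceed 18 min, and no two of those can share a side, so at least 7 tape sides are needed.
A packing using 7 tape sides:
  side 1: 28 + 6 = 34
  side 2: 28 + 5 = 33
  side 3: 28 = 28
  side 4: 22 + 12 = 34
  side 5: 20 + 10 = 30
  side 6: 19 + 10 = 29
  side 7: 19 = 19
This matches the lower bound, so 7 is optimal.

7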